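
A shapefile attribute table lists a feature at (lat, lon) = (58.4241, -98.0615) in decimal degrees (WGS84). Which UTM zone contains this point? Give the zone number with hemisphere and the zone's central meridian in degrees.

Zone 14N, central meridian -99°

UTM zone = ⌊(λ + 180)/6⌋ + 1; -98.0615° ∈ [-102°, -96°) → zone 14.
Hemisphere: N (φ ≥ 0).
Central meridian λ₀ = 6×14 − 183 = -99°.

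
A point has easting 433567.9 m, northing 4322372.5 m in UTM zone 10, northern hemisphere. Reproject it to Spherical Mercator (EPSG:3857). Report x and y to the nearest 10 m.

x -13777760 m, y 4728540 m

Unproject from UTM 10N (λ₀ = -123°) → φ = 39.04789998°, λ = -123.76770047°.
Web Mercator (R = 6378137 m): x = -13777757.393 m, y = 4728535.158 m.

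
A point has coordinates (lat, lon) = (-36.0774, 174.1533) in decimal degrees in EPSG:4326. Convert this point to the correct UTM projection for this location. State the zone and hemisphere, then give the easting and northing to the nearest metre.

Longitude 174.1533° lies in the 6° band [174°, 180°), giving zone 60; latitude is south of the equator, so 60S.
Zone 60 central meridian λ₀ = 6×60 − 183 = 177°; Δλ = -2.8467°.
Transverse Mercator on WGS84 with k₀ = 0.9996 gives E = 243652.045 m, N = 6003714.794 m.

Zone 60S: E 243652 m, N 6003715 m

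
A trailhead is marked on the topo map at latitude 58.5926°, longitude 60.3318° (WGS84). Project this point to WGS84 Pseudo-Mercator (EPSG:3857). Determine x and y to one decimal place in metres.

x 6716105.3 m, y 8092848.3 m

Web Mercator is spherical with R = a = 6378137 m.
x = R·λ = 6378137 × 1.052988554 = 6716105.255 m.
y = R·ln tan(π/4 + φ/2) = 6378137 × 1.268842033 = 8092848.320 m.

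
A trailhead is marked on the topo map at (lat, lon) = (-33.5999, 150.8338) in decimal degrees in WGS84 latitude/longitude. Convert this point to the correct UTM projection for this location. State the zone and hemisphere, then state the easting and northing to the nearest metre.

Longitude 150.8338° lies in the 6° band [150°, 156°), giving zone 56; latitude is south of the equator, so 56S.
Zone 56 central meridian λ₀ = 6×56 − 183 = 153°; Δλ = -2.1662°.
Transverse Mercator on WGS84 with k₀ = 0.9996 gives E = 299004.425 m, N = 6280101.636 m.

Zone 56S: E 299004 m, N 6280102 m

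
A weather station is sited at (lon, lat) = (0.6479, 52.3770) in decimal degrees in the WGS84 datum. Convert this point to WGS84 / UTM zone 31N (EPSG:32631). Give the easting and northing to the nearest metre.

E 339898 m, N 5805574 m

Zone 31 central meridian λ₀ = 6×31 − 183 = 3°; Δλ = -2.3521°.
Transverse Mercator on WGS84 with k₀ = 0.9996 gives E = 339898.437 m, N = 5805574.060 m.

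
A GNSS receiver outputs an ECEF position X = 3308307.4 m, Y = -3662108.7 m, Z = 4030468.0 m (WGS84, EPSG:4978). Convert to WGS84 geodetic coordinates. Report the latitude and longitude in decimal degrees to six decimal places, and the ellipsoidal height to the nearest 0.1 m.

λ = atan2(Y, X) = -47.90570022°; p = √(X²+Y²) = 4935173.6 m.
Bowring's method on WGS84 (a = 6378137 m, b = 6356752.314 m) gives φ = 39.42650057°, h = 2305.884 m.

lat 39.426501°, lon -47.905700°, h 2305.9 m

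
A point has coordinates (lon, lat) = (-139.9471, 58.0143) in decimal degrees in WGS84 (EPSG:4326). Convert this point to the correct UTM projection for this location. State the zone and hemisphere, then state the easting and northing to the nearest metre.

Zone 7N: E 562210 m, N 6430787 m

Longitude -139.9471° lies in the 6° band [-144°, -138°), giving zone 7; latitude is north of the equator, so 7N.
Zone 7 central meridian λ₀ = 6×7 − 183 = -141°; Δλ = +1.0529°.
Transverse Mercator on WGS84 with k₀ = 0.9996 gives E = 562209.738 m, N = 6430787.066 m.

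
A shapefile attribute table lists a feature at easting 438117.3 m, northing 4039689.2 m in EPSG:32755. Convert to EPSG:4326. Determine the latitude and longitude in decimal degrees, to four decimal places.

Zone 55S: λ₀ = 147°, k₀ = 0.9996, false easting 500000 m, false northing 10000000 m.
Meridian distance M = (N − FN)/k₀ = -5962695.9 m.
Inverse transverse Mercator on WGS84 gives φ = -53.78770033°, λ = 146.06070002°.

lat -53.7877°, lon 146.0607°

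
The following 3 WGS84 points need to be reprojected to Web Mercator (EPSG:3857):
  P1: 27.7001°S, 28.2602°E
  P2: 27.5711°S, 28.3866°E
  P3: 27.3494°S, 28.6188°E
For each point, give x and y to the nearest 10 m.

Web Mercator: x = R·λ, y = R·ln tan(π/4+φ/2), R = 6378137 m.
P1 (-27.7001°, 28.2602°) → (3145911.074, -3211215.607) m.
P2 (-27.5711°, 28.3866°) → (3159981.857, -3195006.139) m.
P3 (-27.3494°, 28.6188°) → (3185830.243, -3167192.893) m.

P1: x 3145910 m, y -3211220 m; P2: x 3159980 m, y -3195010 m; P3: x 3185830 m, y -3167190 m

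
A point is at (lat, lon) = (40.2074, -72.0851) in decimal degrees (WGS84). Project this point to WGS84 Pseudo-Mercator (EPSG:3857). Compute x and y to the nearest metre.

x -8024477 m, y 4896127 m

Web Mercator is spherical with R = a = 6378137 m.
x = R·λ = 6378137 × -1.258122337 = -8024476.626 m.
y = R·ln tan(π/4 + φ/2) = 6378137 × 0.767642183 = 4896127.013 m.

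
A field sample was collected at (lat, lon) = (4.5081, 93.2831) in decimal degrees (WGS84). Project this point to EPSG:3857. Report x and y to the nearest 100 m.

x 10384200 m, y 502400 m

Web Mercator is spherical with R = a = 6378137 m.
x = R·λ = 6378137 × 1.628097231 = 10384227.192 m.
y = R·ln tan(π/4 + φ/2) = 6378137 × 0.078762496 = 502357.991 m.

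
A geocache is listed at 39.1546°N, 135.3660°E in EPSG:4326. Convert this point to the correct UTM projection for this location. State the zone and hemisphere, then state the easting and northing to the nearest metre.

Zone 53N: E 531624 m, N 4333997 m

Longitude 135.3660° lies in the 6° band [132°, 138°), giving zone 53; latitude is north of the equator, so 53N.
Zone 53 central meridian λ₀ = 6×53 − 183 = 135°; Δλ = +0.3660°.
Transverse Mercator on WGS84 with k₀ = 0.9996 gives E = 531623.542 m, N = 4333996.715 m.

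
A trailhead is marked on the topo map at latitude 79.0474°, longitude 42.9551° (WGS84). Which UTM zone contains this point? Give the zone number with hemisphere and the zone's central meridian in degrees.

Zone 38N, central meridian 45°

UTM zone = ⌊(λ + 180)/6⌋ + 1; 42.9551° ∈ [42°, 48°) → zone 38.
Hemisphere: N (φ ≥ 0).
Central meridian λ₀ = 6×38 − 183 = 45°.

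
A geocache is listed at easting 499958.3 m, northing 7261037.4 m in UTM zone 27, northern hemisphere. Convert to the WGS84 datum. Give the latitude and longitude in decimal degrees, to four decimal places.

Zone 27N: λ₀ = -21°, k₀ = 0.9996, false easting 500000 m.
Meridian distance M = (N − FN)/k₀ = 7263943.0 m.
Inverse transverse Mercator on WGS84 gives φ = 65.47179981°, λ = -21.00090019°.

lat 65.4718°, lon -21.0009°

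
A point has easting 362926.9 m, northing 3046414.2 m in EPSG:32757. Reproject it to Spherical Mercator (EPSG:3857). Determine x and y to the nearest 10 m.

x 17401670 m, y -9023960 m

Unproject from UTM 57S (λ₀ = 159°) → φ = -62.68719965°, λ = 156.32190014°.
Web Mercator (R = 6378137 m): x = 17401674.324 m, y = -9023959.175 m.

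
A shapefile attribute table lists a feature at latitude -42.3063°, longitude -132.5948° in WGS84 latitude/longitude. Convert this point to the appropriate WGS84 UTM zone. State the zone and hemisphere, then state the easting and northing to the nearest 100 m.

Longitude -132.5948° lies in the 6° band [-138°, -132°), giving zone 8; latitude is south of the equator, so 8S.
Zone 8 central meridian λ₀ = 6×8 − 183 = -135°; Δλ = +2.4052°.
Transverse Mercator on WGS84 with k₀ = 0.9996 gives E = 698240.394 m, N = 5313413.161 m.

Zone 8S: E 698200 m, N 5313400 m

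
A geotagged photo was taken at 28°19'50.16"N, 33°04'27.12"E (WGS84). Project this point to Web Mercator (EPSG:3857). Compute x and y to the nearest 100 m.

x 3681800 m, y 3290700 m

Web Mercator is spherical with R = a = 6378137 m.
x = R·λ = 6378137 × 0.577253687 = 3681803.102 m.
y = R·ln tan(π/4 + φ/2) = 6378137 × 0.515937364 = 3290719.188 m.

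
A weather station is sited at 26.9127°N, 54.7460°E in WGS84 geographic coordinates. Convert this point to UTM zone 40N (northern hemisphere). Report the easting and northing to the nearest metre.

Zone 40 central meridian λ₀ = 6×40 − 183 = 57°; Δλ = -2.2540°.
Transverse Mercator on WGS84 with k₀ = 0.9996 gives E = 276162.213 m, N = 2978759.574 m.

E 276162 m, N 2978760 m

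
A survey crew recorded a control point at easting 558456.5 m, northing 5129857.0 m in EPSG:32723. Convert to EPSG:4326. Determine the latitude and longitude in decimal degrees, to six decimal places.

lat -43.982100°, lon -44.271100°

Zone 23S: λ₀ = -45°, k₀ = 0.9996, false easting 500000 m, false northing 10000000 m.
Meridian distance M = (N − FN)/k₀ = -4872091.8 m.
Inverse transverse Mercator on WGS84 gives φ = -43.98210044°, λ = -44.27110043°.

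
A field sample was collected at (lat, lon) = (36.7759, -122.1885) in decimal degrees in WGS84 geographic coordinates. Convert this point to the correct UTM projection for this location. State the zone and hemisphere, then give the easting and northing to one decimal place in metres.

Longitude -122.1885° lies in the 6° band [-126°, -120°), giving zone 10; latitude is north of the equator, so 10N.
Zone 10 central meridian λ₀ = 6×10 − 183 = -123°; Δλ = +0.8115°.
Transverse Mercator on WGS84 with k₀ = 0.9996 gives E = 572416.117 m, N = 4070319.734 m.

Zone 10N: E 572416.1 m, N 4070319.7 m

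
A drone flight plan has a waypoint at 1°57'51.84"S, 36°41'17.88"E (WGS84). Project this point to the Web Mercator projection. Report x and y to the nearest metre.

x 4084123 m, y -218719 m

Web Mercator is spherical with R = a = 6378137 m.
x = R·λ = 6378137 × 0.640331632 = 4084122.874 m.
y = R·ln tan(π/4 + φ/2) = 6378137 × -0.034291967 = -218718.862 m.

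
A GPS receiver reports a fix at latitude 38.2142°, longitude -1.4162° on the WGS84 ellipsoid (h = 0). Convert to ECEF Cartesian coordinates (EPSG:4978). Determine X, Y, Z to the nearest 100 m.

WGS84: a = 6378137 m, e² = 0.006694380; N(φ) = a/√(1−e²sin²φ) = 6386322.286 m.
X = (N+h)·cosφ·cosλ = 5016223.726 m; Y = (N+h)·cosφ·sinλ = -124013.028 m; Z = (N(1−e²)+h)·sinφ = 3924152.212 m.

X 5016200 m, Y -124000 m, Z 3924200 m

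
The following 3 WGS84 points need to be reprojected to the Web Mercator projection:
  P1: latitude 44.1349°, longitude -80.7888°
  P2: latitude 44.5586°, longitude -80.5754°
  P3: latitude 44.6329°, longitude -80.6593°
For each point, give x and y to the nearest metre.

P1: x -8993368 m, y 5486342 m; P2: x -8969612 m, y 5552298 m; P3: x -8978952 m, y 5563913 m

Web Mercator: x = R·λ, y = R·ln tan(π/4+φ/2), R = 6378137 m.
P1 (44.1349°, -80.7888°) → (-8993368.078, 5486342.057) m.
P2 (44.5586°, -80.5754°) → (-8969612.498, 5552297.712) m.
P3 (44.6329°, -80.6593°) → (-8978952.204, 5563913.066) m.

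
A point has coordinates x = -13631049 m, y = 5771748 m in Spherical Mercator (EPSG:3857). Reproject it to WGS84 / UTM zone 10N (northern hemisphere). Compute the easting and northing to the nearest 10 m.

E 542640 m, N 5088230 m

Web Mercator inverse (R = 6378137 m) → φ = 45.94630044°, λ = -122.44979655°.
UTM 10N forward: E = 542644.701 m, N = 5088228.288 m.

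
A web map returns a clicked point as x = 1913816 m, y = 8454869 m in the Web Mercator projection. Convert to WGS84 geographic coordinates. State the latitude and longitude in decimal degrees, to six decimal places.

R = 6378137 m. λ = x/R = 17.19210164°.
φ = 2·arctan(exp(y/R)) − 90° = 2·arctan(3.76445) − 90° = 60.24670031°.

lat 60.246700°, lon 17.192102°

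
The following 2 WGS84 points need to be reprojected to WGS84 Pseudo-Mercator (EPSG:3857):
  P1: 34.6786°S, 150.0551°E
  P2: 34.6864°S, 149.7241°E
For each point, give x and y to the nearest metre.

Web Mercator: x = R·λ, y = R·ln tan(π/4+φ/2), R = 6378137 m.
P1 (-34.6786°, 150.0551°) → (16704057.323, -4120289.493) m.
P2 (-34.6864°, 149.7241°) → (16667210.571, -4121345.401) m.

P1: x 16704057 m, y -4120289 m; P2: x 16667211 m, y -4121345 m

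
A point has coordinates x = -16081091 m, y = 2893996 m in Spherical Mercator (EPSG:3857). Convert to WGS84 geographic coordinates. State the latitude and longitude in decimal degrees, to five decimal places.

R = 6378137 m. λ = x/R = -144.45889831°.
φ = 2·arctan(exp(y/R)) − 90° = 2·arctan(1.57418) − 90° = 25.14850362°.

lat 25.14850°, lon -144.45890°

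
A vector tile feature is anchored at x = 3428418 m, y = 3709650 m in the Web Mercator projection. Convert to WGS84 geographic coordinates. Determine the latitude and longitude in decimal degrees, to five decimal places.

R = 6378137 m. λ = x/R = 30.79800290°.
φ = 2·arctan(exp(y/R)) − 90° = 2·arctan(1.78893) − 90° = 31.59029639°.

lat 31.59030°, lon 30.79800°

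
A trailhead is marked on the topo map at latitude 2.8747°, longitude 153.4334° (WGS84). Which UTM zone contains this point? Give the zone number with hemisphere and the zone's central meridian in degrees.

UTM zone = ⌊(λ + 180)/6⌋ + 1; 153.4334° ∈ [150°, 156°) → zone 56.
Hemisphere: N (φ ≥ 0).
Central meridian λ₀ = 6×56 − 183 = 153°.

Zone 56N, central meridian 153°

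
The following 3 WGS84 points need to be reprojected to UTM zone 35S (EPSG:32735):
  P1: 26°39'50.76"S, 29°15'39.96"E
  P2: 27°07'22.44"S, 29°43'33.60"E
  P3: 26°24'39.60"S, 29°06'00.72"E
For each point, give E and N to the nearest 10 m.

P1: E 725030 m, N 7048770 m; P2: E 770230 m, N 6997020 m; P3: E 709470 m, N 7077090 m

UTM zone 35S: λ₀ = 27°, k₀ = 0.9996.
P1 (-26.6641°, 29.2611°) → (725033.291, 7048774.575) m.
P2 (-27.1229°, 29.7260°) → (770225.949, 6997020.193) m.
P3 (-26.4110°, 29.1002°) → (709474.896, 7077091.007) m.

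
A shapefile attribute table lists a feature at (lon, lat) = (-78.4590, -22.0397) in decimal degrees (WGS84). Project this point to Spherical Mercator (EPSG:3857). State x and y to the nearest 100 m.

Web Mercator is spherical with R = a = 6378137 m.
x = R·λ = 6378137 × -1.369367878 = -8734015.928 m.
y = R·ln tan(π/4 + φ/2) = 6378137 × -0.394518393 = -2516292.361 m.

x -8734000 m, y -2516300 m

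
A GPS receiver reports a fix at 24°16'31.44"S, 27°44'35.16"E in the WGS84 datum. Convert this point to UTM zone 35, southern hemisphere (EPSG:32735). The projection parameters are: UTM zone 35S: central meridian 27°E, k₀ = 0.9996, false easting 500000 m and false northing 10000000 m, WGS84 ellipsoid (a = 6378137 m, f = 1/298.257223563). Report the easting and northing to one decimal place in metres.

Zone 35 central meridian λ₀ = 6×35 − 183 = 27°; Δλ = +0.7431°.
Transverse Mercator on WGS84 with k₀ = 0.9996 gives E = 575421.195 m, N = 7315081.217 m.

E 575421.2 m, N 7315081.2 m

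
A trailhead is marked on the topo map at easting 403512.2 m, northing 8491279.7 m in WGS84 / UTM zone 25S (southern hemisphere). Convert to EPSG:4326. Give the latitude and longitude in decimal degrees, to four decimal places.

lat -13.6457°, lon -33.8921°

Zone 25S: λ₀ = -33°, k₀ = 0.9996, false easting 500000 m, false northing 10000000 m.
Meridian distance M = (N − FN)/k₀ = -1509324.0 m.
Inverse transverse Mercator on WGS84 gives φ = -13.64570023°, λ = -33.89209978°.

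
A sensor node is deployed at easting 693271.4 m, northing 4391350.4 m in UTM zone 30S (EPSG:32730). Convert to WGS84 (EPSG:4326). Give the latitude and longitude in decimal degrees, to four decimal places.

Zone 30S: λ₀ = -3°, k₀ = 0.9996, false easting 500000 m, false northing 10000000 m.
Meridian distance M = (N − FN)/k₀ = -5610894.0 m.
Inverse transverse Mercator on WGS84 gives φ = -50.59770019°, λ = -0.26900029°.

lat -50.5977°, lon -0.2690°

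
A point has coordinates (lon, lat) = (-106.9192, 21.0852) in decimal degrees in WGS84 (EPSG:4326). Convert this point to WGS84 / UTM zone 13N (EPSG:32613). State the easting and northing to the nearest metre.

E 300625 m, N 2332779 m

Zone 13 central meridian λ₀ = 6×13 − 183 = -105°; Δλ = -1.9192°.
Transverse Mercator on WGS84 with k₀ = 0.9996 gives E = 300625.409 m, N = 2332778.598 m.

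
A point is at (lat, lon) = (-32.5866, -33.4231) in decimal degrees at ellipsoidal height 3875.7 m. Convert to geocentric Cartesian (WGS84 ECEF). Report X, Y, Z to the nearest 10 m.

X 4492430 m, Y -2964810 m, Z -3417510 m

WGS84: a = 6378137 m, e² = 0.006694380; N(φ) = a/√(1−e²sin²φ) = 6384338.512 m.
X = (N+h)·cosφ·cosλ = 4492433.080 m; Y = (N+h)·cosφ·sinλ = -2964813.223 m; Z = (N(1−e²)+h)·sinφ = -3417506.231 m.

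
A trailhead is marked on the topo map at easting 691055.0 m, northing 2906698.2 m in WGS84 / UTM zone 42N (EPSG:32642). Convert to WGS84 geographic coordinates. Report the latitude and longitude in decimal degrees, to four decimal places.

Zone 42N: λ₀ = 69°, k₀ = 0.9996, false easting 500000 m.
Meridian distance M = (N − FN)/k₀ = 2907861.3 m.
Inverse transverse Mercator on WGS84 gives φ = 26.26729997°, λ = 70.91320044°.

lat 26.2673°, lon 70.9132°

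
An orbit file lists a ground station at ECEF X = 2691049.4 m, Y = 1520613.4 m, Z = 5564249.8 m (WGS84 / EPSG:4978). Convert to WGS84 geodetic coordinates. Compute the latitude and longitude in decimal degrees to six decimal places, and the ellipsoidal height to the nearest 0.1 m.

λ = atan2(Y, X) = 29.46919976°; p = √(X²+Y²) = 3090956.5 m.
Bowring's method on WGS84 (a = 6378137 m, b = 6356752.314 m) gives φ = 61.11069977°, h = 3354.852 m.

lat 61.110700°, lon 29.469200°, h 3354.9 m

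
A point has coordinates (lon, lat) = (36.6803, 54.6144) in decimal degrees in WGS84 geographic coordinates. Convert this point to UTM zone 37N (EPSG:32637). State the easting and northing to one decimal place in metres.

E 350206.0 m, N 6054356.3 m

Zone 37 central meridian λ₀ = 6×37 − 183 = 39°; Δλ = -2.3197°.
Transverse Mercator on WGS84 with k₀ = 0.9996 gives E = 350206.002 m, N = 6054356.337 m.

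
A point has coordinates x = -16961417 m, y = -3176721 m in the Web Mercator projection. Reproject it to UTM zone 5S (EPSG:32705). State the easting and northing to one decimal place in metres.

E 562565.8 m, N 6966287.3 m

Web Mercator inverse (R = 6378137 m) → φ = -27.42539894°, λ = -152.36700131°.
UTM 5S forward: E = 562565.774 m, N = 6966287.294 m.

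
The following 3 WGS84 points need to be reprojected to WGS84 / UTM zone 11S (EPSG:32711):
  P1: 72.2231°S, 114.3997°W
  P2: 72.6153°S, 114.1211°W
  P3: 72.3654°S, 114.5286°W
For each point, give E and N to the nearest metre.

P1: E 588586 m, N 1984268 m; P2: E 595976 m, N 1940132 m; P3: E 583545 m, N 1968592 m

UTM zone 11S: λ₀ = -117°, k₀ = 0.9996.
P1 (-72.2231°, -114.3997°) → (588585.944, 1984267.685) m.
P2 (-72.6153°, -114.1211°) → (595975.865, 1940132.136) m.
P3 (-72.3654°, -114.5286°) → (583544.768, 1968591.969) m.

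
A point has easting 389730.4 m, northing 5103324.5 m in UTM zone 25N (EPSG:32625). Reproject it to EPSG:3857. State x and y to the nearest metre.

x -3832285 m, y 5792312 m

Unproject from UTM 25N (λ₀ = -33°) → φ = 46.07459956°, λ = -34.42600021°.
Web Mercator (R = 6378137 m): x = -3832284.813 m, y = 5792311.921 m.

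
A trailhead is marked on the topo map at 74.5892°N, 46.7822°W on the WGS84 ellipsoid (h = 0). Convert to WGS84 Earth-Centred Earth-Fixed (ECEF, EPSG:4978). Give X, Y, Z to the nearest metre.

WGS84: a = 6378137 m, e² = 0.006694380; N(φ) = a/√(1−e²sin²φ) = 6398071.321 m.
X = (N+h)·cosφ·cosλ = 1164258.586 m; Y = (N+h)·cosφ·sinλ = -1239037.860 m; Z = (N(1−e²)+h)·sinφ = 6126739.642 m.

X 1164259 m, Y -1239038 m, Z 6126740 m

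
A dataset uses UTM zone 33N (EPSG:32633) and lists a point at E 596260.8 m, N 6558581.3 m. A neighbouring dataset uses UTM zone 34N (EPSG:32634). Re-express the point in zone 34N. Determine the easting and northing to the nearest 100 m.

E 253200 m, N 6565400 m

UTM 33N → geographic: φ = 59.15549970°, λ = 16.68320017°.
UTM 34N (λ₀ = 21°) forward: E = 253219.864 m, N = 6565354.605 m.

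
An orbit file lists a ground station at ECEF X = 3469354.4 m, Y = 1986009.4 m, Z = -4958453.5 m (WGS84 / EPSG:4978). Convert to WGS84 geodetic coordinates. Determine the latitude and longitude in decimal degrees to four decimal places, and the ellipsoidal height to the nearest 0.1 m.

lat -51.3115°, lon 29.7887°, h 4065.4 m

λ = atan2(Y, X) = 29.78869944°; p = √(X²+Y²) = 3997580.9 m.
Bowring's method on WGS84 (a = 6378137 m, b = 6356752.314 m) gives φ = -51.31149981°, h = 4065.385 m.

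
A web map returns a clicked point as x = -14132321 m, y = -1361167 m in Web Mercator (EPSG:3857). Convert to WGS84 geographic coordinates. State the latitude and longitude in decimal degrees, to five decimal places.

lat -12.13580°, lon -126.95280°

R = 6378137 m. λ = x/R = -126.95279954°.
φ = 2·arctan(exp(y/R)) − 90° = 2·arctan(0.80782) − 90° = -12.13579797°.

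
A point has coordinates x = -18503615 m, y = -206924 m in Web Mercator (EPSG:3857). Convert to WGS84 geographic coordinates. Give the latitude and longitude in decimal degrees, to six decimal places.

lat -1.858504°, lon -166.220802°

R = 6378137 m. λ = x/R = -166.22080166°.
φ = 2·arctan(exp(y/R)) − 90° = 2·arctan(0.96808) − 90° = -1.85850393°.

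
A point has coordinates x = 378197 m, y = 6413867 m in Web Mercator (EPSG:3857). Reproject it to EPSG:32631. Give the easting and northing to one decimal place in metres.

Web Mercator inverse (R = 6378137 m) → φ = 49.81249860°, λ = 3.39740146°.
UTM 31N forward: E = 528591.175 m, N = 5517859.526 m.

E 528591.2 m, N 5517859.5 m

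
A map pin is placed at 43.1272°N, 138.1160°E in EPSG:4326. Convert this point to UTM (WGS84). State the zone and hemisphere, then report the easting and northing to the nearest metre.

Zone 54N: E 265409 m, N 4778978 m

Longitude 138.1160° lies in the 6° band [138°, 144°), giving zone 54; latitude is north of the equator, so 54N.
Zone 54 central meridian λ₀ = 6×54 − 183 = 141°; Δλ = -2.8840°.
Transverse Mercator on WGS84 with k₀ = 0.9996 gives E = 265408.776 m, N = 4778978.239 m.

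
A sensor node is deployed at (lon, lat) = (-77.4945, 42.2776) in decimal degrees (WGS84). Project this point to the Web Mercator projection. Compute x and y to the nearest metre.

Web Mercator is spherical with R = a = 6378137 m.
x = R·λ = 6378137 × -1.352534177 = -8626648.279 m.
y = R·ln tan(π/4 + φ/2) = 6378137 × 0.815701154 = 5202653.709 m.

x -8626648 m, y 5202654 m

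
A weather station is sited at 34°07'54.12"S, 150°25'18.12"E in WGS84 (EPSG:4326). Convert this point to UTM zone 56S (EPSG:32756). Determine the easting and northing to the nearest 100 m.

Zone 56 central meridian λ₀ = 6×56 − 183 = 153°; Δλ = -2.5783°.
Transverse Mercator on WGS84 with k₀ = 0.9996 gives E = 262237.713 m, N = 6220238.357 m.

E 262200 m, N 6220200 m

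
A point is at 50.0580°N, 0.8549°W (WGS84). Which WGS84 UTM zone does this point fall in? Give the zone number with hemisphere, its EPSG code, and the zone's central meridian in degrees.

UTM zone = ⌊(λ + 180)/6⌋ + 1; -0.8549° ∈ [-6°, 0°) → zone 30.
Hemisphere: N (φ ≥ 0).
Central meridian λ₀ = 6×30 − 183 = -3°.
EPSG code: 32630.

Zone 30N (EPSG:32630), central meridian -3°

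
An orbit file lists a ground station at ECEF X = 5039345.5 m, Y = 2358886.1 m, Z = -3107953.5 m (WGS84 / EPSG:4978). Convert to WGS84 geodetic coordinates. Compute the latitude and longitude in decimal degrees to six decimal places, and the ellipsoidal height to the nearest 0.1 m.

λ = atan2(Y, X) = 25.08399994°; p = √(X²+Y²) = 5564112.4 m.
Bowring's method on WGS84 (a = 6378137 m, b = 6356752.314 m) gives φ = -29.35059949°, h = 249.820 m.

lat -29.350599°, lon 25.084000°, h 249.8 m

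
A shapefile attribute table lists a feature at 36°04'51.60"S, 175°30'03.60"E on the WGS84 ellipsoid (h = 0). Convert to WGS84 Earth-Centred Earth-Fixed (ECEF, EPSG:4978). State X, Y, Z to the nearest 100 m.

WGS84: a = 6378137 m, e² = 0.006694380; N(φ) = a/√(1−e²sin²φ) = 6385554.478 m.
X = (N+h)·cosφ·cosλ = -5144809.096 m; Y = (N+h)·cosφ·sinλ = 404814.907 m; Z = (N(1−e²)+h)·sinφ = -3735459.173 m.

X -5144800 m, Y 404800 m, Z -3735500 m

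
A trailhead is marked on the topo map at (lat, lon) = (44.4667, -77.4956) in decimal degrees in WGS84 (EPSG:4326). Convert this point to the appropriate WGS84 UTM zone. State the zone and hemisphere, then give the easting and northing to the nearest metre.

Longitude -77.4956° lies in the 6° band [-78°, -72°), giving zone 18; latitude is north of the equator, so 18N.
Zone 18 central meridian λ₀ = 6×18 − 183 = -75°; Δλ = -2.4956°.
Transverse Mercator on WGS84 with k₀ = 0.9996 gives E = 301491.265 m, N = 4926739.635 m.

Zone 18N: E 301491 m, N 4926740 m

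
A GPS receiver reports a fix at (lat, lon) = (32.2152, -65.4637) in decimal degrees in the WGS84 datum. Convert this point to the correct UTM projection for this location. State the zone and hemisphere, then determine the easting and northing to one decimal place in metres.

Longitude -65.4637° lies in the 6° band [-66°, -60°), giving zone 20; latitude is north of the equator, so 20N.
Zone 20 central meridian λ₀ = 6×20 − 183 = -63°; Δλ = -2.4637°.
Transverse Mercator on WGS84 with k₀ = 0.9996 gives E = 267804.420 m, N = 3566951.731 m.

Zone 20N: E 267804.4 m, N 3566951.7 m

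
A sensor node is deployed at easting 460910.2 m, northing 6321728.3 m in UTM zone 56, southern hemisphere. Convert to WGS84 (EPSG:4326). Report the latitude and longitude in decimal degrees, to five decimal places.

lat -33.24270°, lon 152.58040°

Zone 56S: λ₀ = 153°, k₀ = 0.9996, false easting 500000 m, false northing 10000000 m.
Meridian distance M = (N − FN)/k₀ = -3679743.6 m.
Inverse transverse Mercator on WGS84 gives φ = -33.24270019°, λ = 152.58039953°.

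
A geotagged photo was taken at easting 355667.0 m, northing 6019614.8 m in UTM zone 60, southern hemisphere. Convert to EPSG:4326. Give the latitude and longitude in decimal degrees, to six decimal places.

Zone 60S: λ₀ = 177°, k₀ = 0.9996, false easting 500000 m, false northing 10000000 m.
Meridian distance M = (N − FN)/k₀ = -3981978.0 m.
Inverse transverse Mercator on WGS84 gives φ = -35.95719999°, λ = 175.39950048°.

lat -35.957200°, lon 175.399500°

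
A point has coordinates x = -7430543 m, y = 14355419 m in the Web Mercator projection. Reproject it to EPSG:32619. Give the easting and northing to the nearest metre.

E 552323 m, N 8656607 m

Web Mercator inverse (R = 6378137 m) → φ = 77.97519918°, λ = -66.74970346°.
UTM 19N forward: E = 552323.003 m, N = 8656606.894 m.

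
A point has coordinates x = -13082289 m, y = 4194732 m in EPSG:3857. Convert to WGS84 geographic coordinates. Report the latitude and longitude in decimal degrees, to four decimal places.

lat 35.2267°, lon -117.5202°

R = 6378137 m. λ = x/R = -117.52020160°.
φ = 2·arctan(exp(y/R)) − 90° = 2·arctan(1.93030) − 90° = 35.22670290°.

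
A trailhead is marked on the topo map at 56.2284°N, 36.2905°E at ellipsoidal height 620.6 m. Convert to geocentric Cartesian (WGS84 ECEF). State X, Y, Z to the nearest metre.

WGS84: a = 6378137 m, e² = 0.006694380; N(φ) = a/√(1−e²sin²φ) = 6392940.282 m.
X = (N+h)·cosφ·cosλ = 2864679.161 m; Y = (N+h)·cosφ·sinλ = 2103584.854 m; Z = (N(1−e²)+h)·sinφ = 5279136.861 m.

X 2864679 m, Y 2103585 m, Z 5279137 m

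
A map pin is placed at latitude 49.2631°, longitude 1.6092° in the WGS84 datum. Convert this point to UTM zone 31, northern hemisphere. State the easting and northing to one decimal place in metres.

Zone 31 central meridian λ₀ = 6×31 − 183 = 3°; Δλ = -1.3908°.
Transverse Mercator on WGS84 with k₀ = 0.9996 gives E = 398811.730 m, N = 5457634.682 m.

E 398811.7 m, N 5457634.7 m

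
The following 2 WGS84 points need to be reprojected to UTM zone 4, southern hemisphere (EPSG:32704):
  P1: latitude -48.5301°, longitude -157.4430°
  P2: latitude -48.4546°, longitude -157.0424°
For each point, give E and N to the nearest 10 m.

P1: E 614950 m, N 4623610 m; P2: E 644740 m, N 4631320 m

UTM zone 4S: λ₀ = -159°, k₀ = 0.9996.
P1 (-48.5301°, -157.4430°) → (614948.637, 4623608.195) m.
P2 (-48.4546°, -157.0424°) → (644737.267, 4631319.966) m.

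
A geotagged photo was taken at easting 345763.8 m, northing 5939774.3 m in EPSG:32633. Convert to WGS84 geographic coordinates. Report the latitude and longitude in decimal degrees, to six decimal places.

Zone 33N: λ₀ = 15°, k₀ = 0.9996, false easting 500000 m.
Meridian distance M = (N − FN)/k₀ = 5942151.2 m.
Inverse transverse Mercator on WGS84 gives φ = 53.58409959°, λ = 12.67000007°.

lat 53.584100°, lon 12.670000°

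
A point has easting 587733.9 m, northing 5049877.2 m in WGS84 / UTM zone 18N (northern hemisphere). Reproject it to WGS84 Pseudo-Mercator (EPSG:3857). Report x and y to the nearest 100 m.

x -8223700 m, y 5716000 m

Unproject from UTM 18N (λ₀ = -75°) → φ = 45.59689955°, λ = -73.87509939°.
Web Mercator (R = 6378137 m): x = -8223738.447 m, y = 5715985.733 m.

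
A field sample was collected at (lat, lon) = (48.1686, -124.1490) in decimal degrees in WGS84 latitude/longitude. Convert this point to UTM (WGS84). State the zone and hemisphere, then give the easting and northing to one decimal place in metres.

Zone 10N: E 414570.0 m, N 5335678.0 m

Longitude -124.1490° lies in the 6° band [-126°, -120°), giving zone 10; latitude is north of the equator, so 10N.
Zone 10 central meridian λ₀ = 6×10 − 183 = -123°; Δλ = -1.1490°.
Transverse Mercator on WGS84 with k₀ = 0.9996 gives E = 414570.033 m, N = 5335677.992 m.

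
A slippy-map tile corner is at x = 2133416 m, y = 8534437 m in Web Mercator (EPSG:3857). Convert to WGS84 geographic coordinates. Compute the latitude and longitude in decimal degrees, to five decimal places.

lat 60.59950°, lon 19.16480°

R = 6378137 m. λ = x/R = 19.16480200°.
φ = 2·arctan(exp(y/R)) − 90° = 2·arctan(3.81171) − 90° = 60.59950126°.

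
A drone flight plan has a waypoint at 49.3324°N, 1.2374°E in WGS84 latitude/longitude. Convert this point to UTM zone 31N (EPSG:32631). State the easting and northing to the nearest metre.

E 371942 m, N 5465902 m

Zone 31 central meridian λ₀ = 6×31 − 183 = 3°; Δλ = -1.7626°.
Transverse Mercator on WGS84 with k₀ = 0.9996 gives E = 371942.100 m, N = 5465902.449 m.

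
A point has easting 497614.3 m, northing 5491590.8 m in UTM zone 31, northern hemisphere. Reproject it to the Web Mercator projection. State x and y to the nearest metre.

Unproject from UTM 31N (λ₀ = 3°) → φ = 49.57690037°, λ = 2.96700005°.
Web Mercator (R = 6378137 m): x = 330284.935 m, y = 6373322.321 m.

x 330285 m, y 6373322 m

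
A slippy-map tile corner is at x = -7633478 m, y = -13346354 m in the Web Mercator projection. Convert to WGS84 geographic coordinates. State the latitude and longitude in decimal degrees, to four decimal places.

lat -75.9332°, lon -68.5727°

R = 6378137 m. λ = x/R = -68.57269958°.
φ = 2·arctan(exp(y/R)) − 90° = 2·arctan(0.12338) − 90° = -75.93320078°.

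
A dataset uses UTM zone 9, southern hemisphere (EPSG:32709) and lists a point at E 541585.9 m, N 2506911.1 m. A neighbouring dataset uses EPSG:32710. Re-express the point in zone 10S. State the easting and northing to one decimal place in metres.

UTM 9S → geographic: φ = -67.55059988°, λ = -128.02409911°.
UTM 10S (λ₀ = -123°) forward: E = 286096.039 m, N = 2498563.655 m.

E 286096.0 m, N 2498563.7 m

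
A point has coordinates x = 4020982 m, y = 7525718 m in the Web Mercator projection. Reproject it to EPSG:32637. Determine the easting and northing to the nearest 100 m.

E 319700 m, N 6191500 m

Web Mercator inverse (R = 6378137 m) → φ = 55.83540006°, λ = 36.12109588°.
UTM 37N forward: E = 319714.667 m, N = 6191509.297 m.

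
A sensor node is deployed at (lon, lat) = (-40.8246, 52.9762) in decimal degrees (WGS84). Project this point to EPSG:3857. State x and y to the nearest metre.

Web Mercator is spherical with R = a = 6378137 m.
x = R·λ = 6378137 × -0.712523686 = -4544573.684 m.
y = R·ln tan(π/4 + φ/2) = 6378137 × 1.094143443 = 6978596.777 m.

x -4544574 m, y 6978597 m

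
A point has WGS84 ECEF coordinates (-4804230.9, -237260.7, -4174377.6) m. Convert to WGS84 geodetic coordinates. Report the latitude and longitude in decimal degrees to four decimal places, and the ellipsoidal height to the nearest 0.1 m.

lat -41.1433°, lon -177.1727°, h -65.6 m

λ = atan2(Y, X) = -177.17270018°; p = √(X²+Y²) = 4810086.0 m.
Bowring's method on WGS84 (a = 6378137 m, b = 6356752.314 m) gives φ = -41.14329979°, h = -65.555 m.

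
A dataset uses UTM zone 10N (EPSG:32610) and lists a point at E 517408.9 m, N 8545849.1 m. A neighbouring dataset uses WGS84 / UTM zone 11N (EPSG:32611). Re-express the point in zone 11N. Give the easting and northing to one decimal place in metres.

E 366807.8 m, N 8551761.6 m

UTM 10N → geographic: φ = 76.99080030°, λ = -122.30719820°.
UTM 11N (λ₀ = -117°) forward: E = 366807.826 m, N = 8551761.628 m.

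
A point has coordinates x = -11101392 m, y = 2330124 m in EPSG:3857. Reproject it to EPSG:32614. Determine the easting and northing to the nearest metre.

E 424341 m, N 2264900 m

Web Mercator inverse (R = 6378137 m) → φ = 20.48120295°, λ = -99.72550109°.
UTM 14N forward: E = 424340.535 m, N = 2264900.296 m.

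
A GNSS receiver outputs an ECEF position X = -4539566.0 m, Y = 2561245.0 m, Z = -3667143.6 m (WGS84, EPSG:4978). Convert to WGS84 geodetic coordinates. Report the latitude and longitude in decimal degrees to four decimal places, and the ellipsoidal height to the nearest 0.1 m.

λ = atan2(Y, X) = 150.56809943°; p = √(X²+Y²) = 5212258.2 m.
Bowring's method on WGS84 (a = 6378137 m, b = 6356752.314 m) gives φ = -35.31000041°, h = 2002.602 m.

lat -35.3100°, lon 150.5681°, h 2002.6 m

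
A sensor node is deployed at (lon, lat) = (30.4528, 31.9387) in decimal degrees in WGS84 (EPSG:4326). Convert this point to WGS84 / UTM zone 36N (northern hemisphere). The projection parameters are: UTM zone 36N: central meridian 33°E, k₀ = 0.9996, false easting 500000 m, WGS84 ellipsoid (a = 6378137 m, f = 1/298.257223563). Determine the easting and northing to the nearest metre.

Zone 36 central meridian λ₀ = 6×36 − 183 = 33°; Δλ = -2.5472°.
Transverse Mercator on WGS84 with k₀ = 0.9996 gives E = 259208.224 m, N = 3536473.738 m.

E 259208 m, N 3536474 m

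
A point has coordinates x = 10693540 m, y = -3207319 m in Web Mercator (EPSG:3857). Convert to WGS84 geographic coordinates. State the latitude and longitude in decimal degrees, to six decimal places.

R = 6378137 m. λ = x/R = 96.06170423°.
φ = 2·arctan(exp(y/R)) − 90° = 2·arctan(0.60480) − 90° = -27.66910348°.

lat -27.669103°, lon 96.061704°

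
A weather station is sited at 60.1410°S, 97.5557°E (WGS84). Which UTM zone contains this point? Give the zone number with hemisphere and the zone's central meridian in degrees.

Zone 47S, central meridian 99°

UTM zone = ⌊(λ + 180)/6⌋ + 1; 97.5557° ∈ [96°, 102°) → zone 47.
Hemisphere: S (φ < 0).
Central meridian λ₀ = 6×47 − 183 = 99°.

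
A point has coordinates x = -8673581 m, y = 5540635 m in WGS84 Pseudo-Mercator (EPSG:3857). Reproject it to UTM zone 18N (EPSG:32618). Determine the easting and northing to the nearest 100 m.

Web Mercator inverse (R = 6378137 m) → φ = 44.48390149°, λ = -77.91610380°.
UTM 18N forward: E = 268110.588 m, N = 4929757.749 m.

E 268100 m, N 4929800 m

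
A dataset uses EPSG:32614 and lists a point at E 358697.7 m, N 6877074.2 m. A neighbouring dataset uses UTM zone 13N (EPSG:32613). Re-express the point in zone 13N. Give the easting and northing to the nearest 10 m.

E 672880 m, N 6878540 m

UTM 14N → geographic: φ = 61.99960038°, λ = -101.69830052°.
UTM 13N (λ₀ = -105°) forward: E = 672882.798 m, N = 6878535.536 m.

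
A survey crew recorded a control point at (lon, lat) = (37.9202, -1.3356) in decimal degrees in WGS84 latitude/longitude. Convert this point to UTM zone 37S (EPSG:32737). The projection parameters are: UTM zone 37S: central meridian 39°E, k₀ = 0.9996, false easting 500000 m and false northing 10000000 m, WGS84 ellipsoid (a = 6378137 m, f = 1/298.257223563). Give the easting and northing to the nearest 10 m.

Zone 37 central meridian λ₀ = 6×37 − 183 = 39°; Δλ = -1.0798°.
Transverse Mercator on WGS84 with k₀ = 0.9996 gives E = 379870.569 m, N = 9852349.415 m.

E 379870 m, N 9852350 m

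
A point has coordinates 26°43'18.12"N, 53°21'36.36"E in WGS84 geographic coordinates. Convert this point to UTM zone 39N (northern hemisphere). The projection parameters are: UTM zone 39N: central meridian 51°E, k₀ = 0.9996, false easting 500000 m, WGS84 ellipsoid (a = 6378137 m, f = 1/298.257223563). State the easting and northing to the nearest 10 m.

Zone 39 central meridian λ₀ = 6×39 − 183 = 51°; Δλ = +2.3601°.
Transverse Mercator on WGS84 with k₀ = 0.9996 gives E = 734771.259 m, N = 2957786.597 m.

E 734770 m, N 2957790 m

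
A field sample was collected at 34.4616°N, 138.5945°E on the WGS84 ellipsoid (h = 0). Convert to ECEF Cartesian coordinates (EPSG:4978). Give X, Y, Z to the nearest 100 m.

X -3948600 m, Y 3481800 m, Z 3588800 m

WGS84: a = 6378137 m, e² = 0.006694380; N(φ) = a/√(1−e²sin²φ) = 6384983.703 m.
X = (N+h)·cosφ·cosλ = -3948591.683 m; Y = (N+h)·cosφ·sinλ = 3481825.543 m; Z = (N(1−e²)+h)·sinφ = 3588780.557 m.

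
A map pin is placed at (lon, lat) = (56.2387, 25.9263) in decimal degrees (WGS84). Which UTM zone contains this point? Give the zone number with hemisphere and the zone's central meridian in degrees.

Zone 40N, central meridian 57°

UTM zone = ⌊(λ + 180)/6⌋ + 1; 56.2387° ∈ [54°, 60°) → zone 40.
Hemisphere: N (φ ≥ 0).
Central meridian λ₀ = 6×40 − 183 = 57°.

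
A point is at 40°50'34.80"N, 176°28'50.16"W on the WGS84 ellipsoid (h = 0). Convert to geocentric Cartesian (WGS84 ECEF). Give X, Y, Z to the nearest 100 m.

WGS84: a = 6378137 m, e² = 0.006694380; N(φ) = a/√(1−e²sin²φ) = 6387287.573 m.
X = (N+h)·cosφ·cosλ = -4822898.677 m; Y = (N+h)·cosφ·sinλ = -296620.267 m; Z = (N(1−e²)+h)·sinφ = 4149249.014 m.

X -4822900 m, Y -296600 m, Z 4149200 m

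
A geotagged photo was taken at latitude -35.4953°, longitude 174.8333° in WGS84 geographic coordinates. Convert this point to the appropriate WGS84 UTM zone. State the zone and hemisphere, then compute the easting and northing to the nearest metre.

Longitude 174.8333° lies in the 6° band [174°, 180°), giving zone 60; latitude is south of the equator, so 60S.
Zone 60 central meridian λ₀ = 6×60 − 183 = 177°; Δλ = -2.1667°.
Transverse Mercator on WGS84 with k₀ = 0.9996 gives E = 303468.426 m, N = 6069869.537 m.

Zone 60S: E 303468 m, N 6069870 m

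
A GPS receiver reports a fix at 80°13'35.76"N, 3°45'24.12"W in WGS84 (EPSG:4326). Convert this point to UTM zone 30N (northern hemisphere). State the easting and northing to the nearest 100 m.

Zone 30 central meridian λ₀ = 6×30 − 183 = -3°; Δλ = -0.7567°.
Transverse Mercator on WGS84 with k₀ = 0.9996 gives E = 485660.283 m, N = 8906971.328 m.

E 485700 m, N 8907000 m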